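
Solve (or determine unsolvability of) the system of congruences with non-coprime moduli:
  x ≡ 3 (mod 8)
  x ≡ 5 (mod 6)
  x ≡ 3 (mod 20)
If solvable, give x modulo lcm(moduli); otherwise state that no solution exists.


Moduli 8, 6, 20 are not pairwise coprime, so CRT works modulo lcm(m_i) when all pairwise compatibility conditions hold.
Pairwise compatibility: gcd(m_i, m_j) must divide a_i - a_j for every pair.
Merge one congruence at a time:
  Start: x ≡ 3 (mod 8).
  Combine with x ≡ 5 (mod 6): gcd(8, 6) = 2; 5 - 3 = 2, which IS divisible by 2, so compatible.
    Write x = 3 + 8·t and substitute into x ≡ 5 (mod 6): 8·t ≡ 5 − 3 = 2 (mod 6).
    Divide the congruence (and modulus) by g = 2: 4·t ≡ 1 (mod 3).
    Reduce coefficients mod 3: 1·t ≡ 1 (mod 3).
    So t ≡ 1 (mod 3).
    Then x = 3 + 8·1 = 11, valid modulo lcm(8, 6) = 24: x ≡ 11 (mod 24).
  Combine with x ≡ 3 (mod 20): gcd(24, 20) = 4; 3 - 11 = -8, which IS divisible by 4, so compatible.
    Write x = 11 + 24·t and substitute into x ≡ 3 (mod 20): 24·t ≡ 3 − 11 = -8 (mod 20).
    Divide the congruence (and modulus) by g = 4: 6·t ≡ -2 (mod 5).
    Reduce coefficients mod 5: 1·t ≡ 3 (mod 5).
    So t ≡ 3 (mod 5).
    Then x = 11 + 24·3 = 83, valid modulo lcm(24, 20) = 120: x ≡ 83 (mod 120).
Verify: 83 mod 8 = 3, 83 mod 6 = 5, 83 mod 20 = 3.

x ≡ 83 (mod 120).


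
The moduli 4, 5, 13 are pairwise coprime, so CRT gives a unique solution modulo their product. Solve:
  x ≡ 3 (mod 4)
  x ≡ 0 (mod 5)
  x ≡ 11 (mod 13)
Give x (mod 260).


Moduli 4, 5, 13 are pairwise coprime; by CRT there is a unique solution modulo M = 4 · 5 · 13 = 260.
Solve pairwise, accumulating the modulus:
  Start with x ≡ 3 (mod 4).
  Combine with x ≡ 0 (mod 5): since gcd(4, 5) = 1, we get a unique residue mod 20.
    Write x = 3 + 4·t and substitute into x ≡ 0 (mod 5): 4·t ≡ 0 − 3 = -3 (mod 5).
    Reduce coefficients mod 5: 4·t ≡ 2 (mod 5).
    The inverse of 4 mod 5 is 4 (since 4·4 = 16 = 3·5 + 1), so t ≡ 4·2 = 8 ≡ 3 (mod 5).
    Then x = 3 + 4·3 = 15, valid modulo lcm(4, 5) = 20: x ≡ 15 (mod 20).
  Combine with x ≡ 11 (mod 13): since gcd(20, 13) = 1, we get a unique residue mod 260.
    Write x = 15 + 20·t and substitute into x ≡ 11 (mod 13): 20·t ≡ 11 − 15 = -4 (mod 13).
    Reduce coefficients mod 13: 7·t ≡ 9 (mod 13).
    The inverse of 7 mod 13 is 2 (since 7·2 = 14 = 1·13 + 1), so t ≡ 2·9 = 18 ≡ 5 (mod 13).
    Then x = 15 + 20·5 = 115, valid modulo lcm(20, 13) = 260: x ≡ 115 (mod 260).
Verify: 115 mod 4 = 3 ✓, 115 mod 5 = 0 ✓, 115 mod 13 = 11 ✓.

x ≡ 115 (mod 260).


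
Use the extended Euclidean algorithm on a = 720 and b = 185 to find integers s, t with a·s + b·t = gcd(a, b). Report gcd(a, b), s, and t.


Euclidean algorithm on (720, 185) — divide until remainder is 0:
  720 = 3 · 185 + 165
  185 = 1 · 165 + 20
  165 = 8 · 20 + 5
  20 = 4 · 5 + 0
gcd(720, 185) = 5.
Track Bezout coefficients alongside the remainders: start with r₀ = 720 = a·1 + b·0 (s = 1, t = 0) and r₁ = 185 = a·0 + b·1 (s = 0, t = 1); each new remainder r_{k+1} = r_{k-1} − q_k·r_k inherits s_{k+1} = s_{k-1} − q_k·s_k, t_{k+1} = t_{k-1} − q_k·t_k, so r_k = a·s_k + b·t_k at every step:
  q = 3: r = 165, s = 1 − 3·0 = 1, t = 0 − 3·1 = -3  (check: 720·1 + 185·(-3) = 165)
  q = 1: r = 20, s = 0 − 1·1 = -1, t = 1 − 1·(-3) = 4  (check: 720·(-1) + 185·4 = 20)
  q = 8: r = 5, s = 1 − 8·(-1) = 9, t = -3 − 8·4 = -35  (check: 720·9 + 185·(-35) = 5)
The row with r = 5 (the gcd) gives the Bezout coefficients s = 9, t = -35.
Result: 720 · (9) + 185 · (-35) = 5.

gcd(720, 185) = 5; s = 9, t = -35 (check: 720·9 + 185·(-35) = 5).


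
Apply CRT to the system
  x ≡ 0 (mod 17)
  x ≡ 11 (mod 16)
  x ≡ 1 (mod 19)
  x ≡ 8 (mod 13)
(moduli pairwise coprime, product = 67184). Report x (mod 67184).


Product of moduli M = 17 · 16 · 19 · 13 = 67184.
Merge one congruence at a time:
  Start: x ≡ 0 (mod 17).
  Combine with x ≡ 11 (mod 16); new modulus lcm = 272.
    Write x = 0 + 17·t and substitute into x ≡ 11 (mod 16): 17·t ≡ 11 − 0 = 11 (mod 16).
    Reduce coefficients mod 16: 1·t ≡ 11 (mod 16).
    So t ≡ 11 (mod 16).
    Then x = 0 + 17·11 = 187, valid modulo lcm(17, 16) = 272: x ≡ 187 (mod 272).
  Combine with x ≡ 1 (mod 19); new modulus lcm = 5168.
    Write x = 187 + 272·t and substitute into x ≡ 1 (mod 19): 272·t ≡ 1 − 187 = -186 (mod 19).
    Reduce coefficients mod 19: 6·t ≡ 4 (mod 19).
    The inverse of 6 mod 19 is 16 (since 6·16 = 96 = 5·19 + 1), so t ≡ 16·4 = 64 ≡ 7 (mod 19).
    Then x = 187 + 272·7 = 2091, valid modulo lcm(272, 19) = 5168: x ≡ 2091 (mod 5168).
  Combine with x ≡ 8 (mod 13); new modulus lcm = 67184.
    Write x = 2091 + 5168·t and substitute into x ≡ 8 (mod 13): 5168·t ≡ 8 − 2091 = -2083 (mod 13).
    Reduce coefficients mod 13: 7·t ≡ 10 (mod 13).
    The inverse of 7 mod 13 is 2 (since 7·2 = 14 = 1·13 + 1), so t ≡ 2·10 = 20 ≡ 7 (mod 13).
    Then x = 2091 + 5168·7 = 38267, valid modulo lcm(5168, 13) = 67184: x ≡ 38267 (mod 67184).
Verify against each original: 38267 mod 17 = 0, 38267 mod 16 = 11, 38267 mod 19 = 1, 38267 mod 13 = 8.

x ≡ 38267 (mod 67184).


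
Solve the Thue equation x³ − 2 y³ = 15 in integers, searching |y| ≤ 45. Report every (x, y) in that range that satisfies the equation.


The equation is x³ - 2y³ = 15. For fixed y, x³ = 2·y³ + 15, so a solution requires the RHS to be a perfect cube.
Strategy: iterate y from -45 to 45, compute RHS = 2·y³ + 15, and check whether it is a (positive or negative) perfect cube.
Check small values of y:
  y = 0: RHS = 15 is not a perfect cube.
  y = 1: RHS = 17 is not a perfect cube.
  y = -1: RHS = 13 is not a perfect cube.
  y = 2: RHS = 31 is not a perfect cube.
  y = -2: RHS = -1 = (-1)³ ⇒ x = -1 works.
  y = 3: RHS = 69 is not a perfect cube.
  y = -3: RHS = -39 is not a perfect cube.
Continuing the search up to |y| = 45 finds no further solutions beyond those listed.
Collected solutions: (-1, -2).

Solutions (with |y| ≤ 45): (-1, -2).


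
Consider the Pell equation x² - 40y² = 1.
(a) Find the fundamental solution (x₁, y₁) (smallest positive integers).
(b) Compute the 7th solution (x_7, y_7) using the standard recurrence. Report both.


Step 1: Find the fundamental solution (x₁, y₁) of x² - 40y² = 1.
  Expand √40 as a continued fraction. a₀ = ⌊√40⌋ = 6; iterate m_{k+1} = d_k·a_k − m_k, d_{k+1} = (40 − m_{k+1}²)/d_k, a_{k+1} = ⌊(a₀ + m_{k+1})/d_{k+1}⌋ (starting m₀ = 0, d₀ = 1), with convergents p_k = a_k·p_{k-1} + p_{k-2}, q_k = a_k·q_{k-1} + q_{k-2} (p₋₁ = 1, q₋₁ = 0):
  k = 0: a₀ = 6; p₀/q₀ = 6/1; p₀² − 40·q₀² = 36 − 40 = -4.
  k = 1: m = 6, d = 4, a = ⌊(6 + 6)/4⌋ = 3; p/q = (3·6 + 1)/(3·1 + 0) = 19/3; p² − 40·q² = 361 − 360 = 1.
  The first convergent with p² − 40·q² = 1 gives the fundamental solution (x₁, y₁) = (19, 3).
Step 2: Apply the recurrence (x_{n+1}, y_{n+1}) = (x₁x_n + 40y₁y_n, x₁y_n + y₁x_n) repeatedly.
  From (x_1, y_1) = (19, 3): x_2 = 19·19 + 40·3·3 = 721; y_2 = 19·3 + 3·19 = 114.
  From (x_2, y_2) = (721, 114): x_3 = 19·721 + 40·3·114 = 27379; y_3 = 19·114 + 3·721 = 4329.
  From (x_3, y_3) = (27379, 4329): x_4 = 19·27379 + 40·3·4329 = 1039681; y_4 = 19·4329 + 3·27379 = 164388.
  From (x_4, y_4) = (1039681, 164388): x_5 = 19·1039681 + 40·3·164388 = 39480499; y_5 = 19·164388 + 3·1039681 = 6242415.
  From (x_5, y_5) = (39480499, 6242415): x_6 = 19·39480499 + 40·3·6242415 = 1499219281; y_6 = 19·6242415 + 3·39480499 = 237047382.
  From (x_6, y_6) = (1499219281, 237047382): x_7 = 19·1499219281 + 40·3·237047382 = 56930852179; y_7 = 19·237047382 + 3·1499219281 = 9001558101.
Step 3: Verify x_7² - 40·y_7² = 3241121929827149048041 - 3241121929827149048040 = 1 (should be 1). ✓

(x_1, y_1) = (19, 3); (x_7, y_7) = (56930852179, 9001558101).


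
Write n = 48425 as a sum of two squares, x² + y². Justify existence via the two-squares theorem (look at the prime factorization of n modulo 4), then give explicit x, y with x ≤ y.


Step 1: Factor n = 48425 = 5^2 · 13 · 149.
Step 2: Check the mod-4 condition on each prime factor: 5 ≡ 1 (mod 4), exponent 2; 13 ≡ 1 (mod 4), exponent 1; 149 ≡ 1 (mod 4), exponent 1.
All primes ≡ 3 (mod 4) appear to even exponent (or don't appear), so by the two-squares theorem n IS expressible as a sum of two squares.
Step 3: Build a representation. Group n = k² · m with k = 5 and m = 13 · 149 = 1937 (a product of primes ≡ 1 (mod 4)); a representation of m scales to one of n via (k·x)² + (k·y)² = k²(x² + y²). Each prime p ≡ 1 (mod 4) is itself a sum of two squares; find a² by testing p − a² for a perfect square:
  13: 13 − 1² = 12, 13 − 2² = 9 = 3² ⇒ 13 = 2² + 3².
  149: 149 − 1² = 148, 149 − 2² = 145, 149 − 3² = 140, 149 − 4² = 133, 149 − 5² = 124, 149 − 6² = 113, 149 − 7² = 100 = 10² ⇒ 149 = 7² + 10².
  Combine using the Brahmagupta–Fibonacci identity (a² + b²)(c² + d²) = (ac − bd)² + (ad + bc)² = (ac + bd)² + (ad − bc)²:
  13 · 149 = 1937: from (2² + 3²)(7² + 10²), take (2·7 − 3·10, 2·10 + 3·7) = (14 − 30, 20 + 21) = (-16, 41); dropping signs (only squares matter) gives (16, 41); check 16² + 41² = 256 + 1681 = 1937 ✓.
  Scale by k = 5: (5·16, 5·41) = (80, 205).
Step 4: Order so x ≤ y and verify: 80² + 205² = 6400 + 42025 = 48425 = n. ✓

n = 48425 = 80² + 205² (one valid representation with x ≤ y).


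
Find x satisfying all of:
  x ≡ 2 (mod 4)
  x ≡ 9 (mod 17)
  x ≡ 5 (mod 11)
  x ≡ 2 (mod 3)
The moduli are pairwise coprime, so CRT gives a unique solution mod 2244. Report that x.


Product of moduli M = 4 · 17 · 11 · 3 = 2244.
Merge one congruence at a time:
  Start: x ≡ 2 (mod 4).
  Combine with x ≡ 9 (mod 17); new modulus lcm = 68.
    Write x = 2 + 4·t and substitute into x ≡ 9 (mod 17): 4·t ≡ 9 − 2 = 7 (mod 17).
    The inverse of 4 mod 17 is 13 (since 4·13 = 52 = 3·17 + 1), so t ≡ 13·7 = 91 ≡ 6 (mod 17).
    Then x = 2 + 4·6 = 26, valid modulo lcm(4, 17) = 68: x ≡ 26 (mod 68).
  Combine with x ≡ 5 (mod 11); new modulus lcm = 748.
    Write x = 26 + 68·t and substitute into x ≡ 5 (mod 11): 68·t ≡ 5 − 26 = -21 (mod 11).
    Reduce coefficients mod 11: 2·t ≡ 1 (mod 11).
    The inverse of 2 mod 11 is 6 (since 2·6 = 12 = 1·11 + 1), so t ≡ 6·1 = 6 ≡ 6 (mod 11).
    Then x = 26 + 68·6 = 434, valid modulo lcm(68, 11) = 748: x ≡ 434 (mod 748).
  Combine with x ≡ 2 (mod 3); new modulus lcm = 2244.
    Write x = 434 + 748·t and substitute into x ≡ 2 (mod 3): 748·t ≡ 2 − 434 = -432 (mod 3).
    Reduce coefficients mod 3: 1·t ≡ 0 (mod 3).
    So t ≡ 0 (mod 3).
    Then x = 434 + 748·0 = 434, valid modulo lcm(748, 3) = 2244: x ≡ 434 (mod 2244).
Verify against each original: 434 mod 4 = 2, 434 mod 17 = 9, 434 mod 11 = 5, 434 mod 3 = 2.

x ≡ 434 (mod 2244).


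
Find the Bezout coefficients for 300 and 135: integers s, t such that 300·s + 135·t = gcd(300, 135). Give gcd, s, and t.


Euclidean algorithm on (300, 135) — divide until remainder is 0:
  300 = 2 · 135 + 30
  135 = 4 · 30 + 15
  30 = 2 · 15 + 0
gcd(300, 135) = 15.
Track Bezout coefficients alongside the remainders: start with r₀ = 300 = a·1 + b·0 (s = 1, t = 0) and r₁ = 135 = a·0 + b·1 (s = 0, t = 1); each new remainder r_{k+1} = r_{k-1} − q_k·r_k inherits s_{k+1} = s_{k-1} − q_k·s_k, t_{k+1} = t_{k-1} − q_k·t_k, so r_k = a·s_k + b·t_k at every step:
  q = 2: r = 30, s = 1 − 2·0 = 1, t = 0 − 2·1 = -2  (check: 300·1 + 135·(-2) = 30)
  q = 4: r = 15, s = 0 − 4·1 = -4, t = 1 − 4·(-2) = 9  (check: 300·(-4) + 135·9 = 15)
The row with r = 15 (the gcd) gives the Bezout coefficients s = -4, t = 9.
Result: 300 · (-4) + 135 · (9) = 15.

gcd(300, 135) = 15; s = -4, t = 9 (check: 300·(-4) + 135·9 = 15).


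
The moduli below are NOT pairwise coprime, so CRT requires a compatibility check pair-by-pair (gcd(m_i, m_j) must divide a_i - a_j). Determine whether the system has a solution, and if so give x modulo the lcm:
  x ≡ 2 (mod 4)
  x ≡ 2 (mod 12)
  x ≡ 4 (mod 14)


Moduli 4, 12, 14 are not pairwise coprime, so CRT works modulo lcm(m_i) when all pairwise compatibility conditions hold.
Pairwise compatibility: gcd(m_i, m_j) must divide a_i - a_j for every pair.
Merge one congruence at a time:
  Start: x ≡ 2 (mod 4).
  Combine with x ≡ 2 (mod 12): gcd(4, 12) = 4; 2 - 2 = 0, which IS divisible by 4, so compatible.
    Write x = 2 + 4·t and substitute into x ≡ 2 (mod 12): 4·t ≡ 2 − 2 = 0 (mod 12).
    Divide the congruence (and modulus) by g = 4: 1·t ≡ 0 (mod 3).
    So t ≡ 0 (mod 3).
    Then x = 2 + 4·0 = 2, valid modulo lcm(4, 12) = 12: x ≡ 2 (mod 12).
  Combine with x ≡ 4 (mod 14): gcd(12, 14) = 2; 4 - 2 = 2, which IS divisible by 2, so compatible.
    Write x = 2 + 12·t and substitute into x ≡ 4 (mod 14): 12·t ≡ 4 − 2 = 2 (mod 14).
    Divide the congruence (and modulus) by g = 2: 6·t ≡ 1 (mod 7).
    The inverse of 6 mod 7 is 6 (since 6·6 = 36 = 5·7 + 1), so t ≡ 6·1 = 6 ≡ 6 (mod 7).
    Then x = 2 + 12·6 = 74, valid modulo lcm(12, 14) = 84: x ≡ 74 (mod 84).
Verify: 74 mod 4 = 2, 74 mod 12 = 2, 74 mod 14 = 4.

x ≡ 74 (mod 84).


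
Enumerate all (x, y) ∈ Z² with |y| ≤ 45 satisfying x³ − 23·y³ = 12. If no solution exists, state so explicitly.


The equation is x³ - 23y³ = 12. For fixed y, x³ = 23·y³ + 12, so a solution requires the RHS to be a perfect cube.
Strategy: iterate y from -45 to 45, compute RHS = 23·y³ + 12, and check whether it is a (positive or negative) perfect cube.
Check small values of y:
  y = 0: RHS = 12 is not a perfect cube.
  y = 1: RHS = 35 is not a perfect cube.
  y = -1: RHS = -11 is not a perfect cube.
  y = 2: RHS = 196 is not a perfect cube.
  y = -2: RHS = -172 is not a perfect cube.
  y = 3: RHS = 633 is not a perfect cube.
  y = -3: RHS = -609 is not a perfect cube.
Continuing the search up to |y| = 45 finds no solutions either.
No (x, y) in the scanned range satisfies the equation.

No integer solutions with |y| ≤ 45.


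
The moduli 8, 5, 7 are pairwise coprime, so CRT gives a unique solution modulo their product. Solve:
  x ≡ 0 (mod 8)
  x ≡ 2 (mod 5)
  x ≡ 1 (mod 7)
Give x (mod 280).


Moduli 8, 5, 7 are pairwise coprime; by CRT there is a unique solution modulo M = 8 · 5 · 7 = 280.
Solve pairwise, accumulating the modulus:
  Start with x ≡ 0 (mod 8).
  Combine with x ≡ 2 (mod 5): since gcd(8, 5) = 1, we get a unique residue mod 40.
    Write x = 0 + 8·t and substitute into x ≡ 2 (mod 5): 8·t ≡ 2 − 0 = 2 (mod 5).
    Reduce coefficients mod 5: 3·t ≡ 2 (mod 5).
    The inverse of 3 mod 5 is 2 (since 3·2 = 6 = 1·5 + 1), so t ≡ 2·2 = 4 ≡ 4 (mod 5).
    Then x = 0 + 8·4 = 32, valid modulo lcm(8, 5) = 40: x ≡ 32 (mod 40).
  Combine with x ≡ 1 (mod 7): since gcd(40, 7) = 1, we get a unique residue mod 280.
    Write x = 32 + 40·t and substitute into x ≡ 1 (mod 7): 40·t ≡ 1 − 32 = -31 (mod 7).
    Reduce coefficients mod 7: 5·t ≡ 4 (mod 7).
    The inverse of 5 mod 7 is 3 (since 5·3 = 15 = 2·7 + 1), so t ≡ 3·4 = 12 ≡ 5 (mod 7).
    Then x = 32 + 40·5 = 232, valid modulo lcm(40, 7) = 280: x ≡ 232 (mod 280).
Verify: 232 mod 8 = 0 ✓, 232 mod 5 = 2 ✓, 232 mod 7 = 1 ✓.

x ≡ 232 (mod 280).


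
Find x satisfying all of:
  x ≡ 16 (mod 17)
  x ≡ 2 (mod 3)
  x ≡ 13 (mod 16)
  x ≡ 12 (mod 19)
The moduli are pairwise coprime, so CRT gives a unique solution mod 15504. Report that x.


Product of moduli M = 17 · 3 · 16 · 19 = 15504.
Merge one congruence at a time:
  Start: x ≡ 16 (mod 17).
  Combine with x ≡ 2 (mod 3); new modulus lcm = 51.
    Write x = 16 + 17·t and substitute into x ≡ 2 (mod 3): 17·t ≡ 2 − 16 = -14 (mod 3).
    Reduce coefficients mod 3: 2·t ≡ 1 (mod 3).
    The inverse of 2 mod 3 is 2 (since 2·2 = 4 = 1·3 + 1), so t ≡ 2·1 = 2 ≡ 2 (mod 3).
    Then x = 16 + 17·2 = 50, valid modulo lcm(17, 3) = 51: x ≡ 50 (mod 51).
  Combine with x ≡ 13 (mod 16); new modulus lcm = 816.
    Write x = 50 + 51·t and substitute into x ≡ 13 (mod 16): 51·t ≡ 13 − 50 = -37 (mod 16).
    Reduce coefficients mod 16: 3·t ≡ 11 (mod 16).
    The inverse of 3 mod 16 is 11 (since 3·11 = 33 = 2·16 + 1), so t ≡ 11·11 = 121 ≡ 9 (mod 16).
    Then x = 50 + 51·9 = 509, valid modulo lcm(51, 16) = 816: x ≡ 509 (mod 816).
  Combine with x ≡ 12 (mod 19); new modulus lcm = 15504.
    Write x = 509 + 816·t and substitute into x ≡ 12 (mod 19): 816·t ≡ 12 − 509 = -497 (mod 19).
    Reduce coefficients mod 19: 18·t ≡ 16 (mod 19).
    The inverse of 18 mod 19 is 18 (since 18·18 = 324 = 17·19 + 1), so t ≡ 18·16 = 288 ≡ 3 (mod 19).
    Then x = 509 + 816·3 = 2957, valid modulo lcm(816, 19) = 15504: x ≡ 2957 (mod 15504).
Verify against each original: 2957 mod 17 = 16, 2957 mod 3 = 2, 2957 mod 16 = 13, 2957 mod 19 = 12.

x ≡ 2957 (mod 15504).


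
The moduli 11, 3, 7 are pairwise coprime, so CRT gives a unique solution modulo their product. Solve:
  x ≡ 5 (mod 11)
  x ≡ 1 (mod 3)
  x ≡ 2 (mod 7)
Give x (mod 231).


Moduli 11, 3, 7 are pairwise coprime; by CRT there is a unique solution modulo M = 11 · 3 · 7 = 231.
Solve pairwise, accumulating the modulus:
  Start with x ≡ 5 (mod 11).
  Combine with x ≡ 1 (mod 3): since gcd(11, 3) = 1, we get a unique residue mod 33.
    Write x = 5 + 11·t and substitute into x ≡ 1 (mod 3): 11·t ≡ 1 − 5 = -4 (mod 3).
    Reduce coefficients mod 3: 2·t ≡ 2 (mod 3).
    The inverse of 2 mod 3 is 2 (since 2·2 = 4 = 1·3 + 1), so t ≡ 2·2 = 4 ≡ 1 (mod 3).
    Then x = 5 + 11·1 = 16, valid modulo lcm(11, 3) = 33: x ≡ 16 (mod 33).
  Combine with x ≡ 2 (mod 7): since gcd(33, 7) = 1, we get a unique residue mod 231.
    Write x = 16 + 33·t and substitute into x ≡ 2 (mod 7): 33·t ≡ 2 − 16 = -14 (mod 7).
    Reduce coefficients mod 7: 5·t ≡ 0 (mod 7).
    The inverse of 5 mod 7 is 3 (since 5·3 = 15 = 2·7 + 1), so t ≡ 3·0 = 0 ≡ 0 (mod 7).
    Then x = 16 + 33·0 = 16, valid modulo lcm(33, 7) = 231: x ≡ 16 (mod 231).
Verify: 16 mod 11 = 5 ✓, 16 mod 3 = 1 ✓, 16 mod 7 = 2 ✓.

x ≡ 16 (mod 231).


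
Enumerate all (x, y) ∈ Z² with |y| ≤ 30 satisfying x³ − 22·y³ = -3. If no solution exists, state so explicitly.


The equation is x³ - 22y³ = -3. For fixed y, x³ = 22·y³ − 3, so a solution requires the RHS to be a perfect cube.
Strategy: iterate y from -30 to 30, compute RHS = 22·y³ − 3, and check whether it is a (positive or negative) perfect cube.
Check small values of y:
  y = 0: RHS = -3 is not a perfect cube.
  y = 1: RHS = 19 is not a perfect cube.
  y = -1: RHS = -25 is not a perfect cube.
  y = 2: RHS = 173 is not a perfect cube.
  y = -2: RHS = -179 is not a perfect cube.
  y = 3: RHS = 591 is not a perfect cube.
  y = -3: RHS = -597 is not a perfect cube.
Continuing the search up to |y| = 30 finds no solutions either.
No (x, y) in the scanned range satisfies the equation.

No integer solutions with |y| ≤ 30.


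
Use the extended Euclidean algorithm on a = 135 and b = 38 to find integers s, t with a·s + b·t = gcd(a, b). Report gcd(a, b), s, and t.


Euclidean algorithm on (135, 38) — divide until remainder is 0:
  135 = 3 · 38 + 21
  38 = 1 · 21 + 17
  21 = 1 · 17 + 4
  17 = 4 · 4 + 1
  4 = 4 · 1 + 0
gcd(135, 38) = 1.
Track Bezout coefficients alongside the remainders: start with r₀ = 135 = a·1 + b·0 (s = 1, t = 0) and r₁ = 38 = a·0 + b·1 (s = 0, t = 1); each new remainder r_{k+1} = r_{k-1} − q_k·r_k inherits s_{k+1} = s_{k-1} − q_k·s_k, t_{k+1} = t_{k-1} − q_k·t_k, so r_k = a·s_k + b·t_k at every step:
  q = 3: r = 21, s = 1 − 3·0 = 1, t = 0 − 3·1 = -3  (check: 135·1 + 38·(-3) = 21)
  q = 1: r = 17, s = 0 − 1·1 = -1, t = 1 − 1·(-3) = 4  (check: 135·(-1) + 38·4 = 17)
  q = 1: r = 4, s = 1 − 1·(-1) = 2, t = -3 − 1·4 = -7  (check: 135·2 + 38·(-7) = 4)
  q = 4: r = 1, s = -1 − 4·2 = -9, t = 4 − 4·(-7) = 32  (check: 135·(-9) + 38·32 = 1)
The row with r = 1 (the gcd) gives the Bezout coefficients s = -9, t = 32.
Result: 135 · (-9) + 38 · (32) = 1.

gcd(135, 38) = 1; s = -9, t = 32 (check: 135·(-9) + 38·32 = 1).


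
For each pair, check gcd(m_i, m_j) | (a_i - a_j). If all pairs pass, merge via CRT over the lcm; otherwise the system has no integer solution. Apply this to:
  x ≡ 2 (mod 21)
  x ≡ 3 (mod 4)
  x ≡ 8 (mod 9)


Moduli 21, 4, 9 are not pairwise coprime, so CRT works modulo lcm(m_i) when all pairwise compatibility conditions hold.
Pairwise compatibility: gcd(m_i, m_j) must divide a_i - a_j for every pair.
Merge one congruence at a time:
  Start: x ≡ 2 (mod 21).
  Combine with x ≡ 3 (mod 4): gcd(21, 4) = 1; 3 - 2 = 1, which IS divisible by 1, so compatible.
    Write x = 2 + 21·t and substitute into x ≡ 3 (mod 4): 21·t ≡ 3 − 2 = 1 (mod 4).
    Reduce coefficients mod 4: 1·t ≡ 1 (mod 4).
    So t ≡ 1 (mod 4).
    Then x = 2 + 21·1 = 23, valid modulo lcm(21, 4) = 84: x ≡ 23 (mod 84).
  Combine with x ≡ 8 (mod 9): gcd(84, 9) = 3; 8 - 23 = -15, which IS divisible by 3, so compatible.
    Write x = 23 + 84·t and substitute into x ≡ 8 (mod 9): 84·t ≡ 8 − 23 = -15 (mod 9).
    Divide the congruence (and modulus) by g = 3: 28·t ≡ -5 (mod 3).
    Reduce coefficients mod 3: 1·t ≡ 1 (mod 3).
    So t ≡ 1 (mod 3).
    Then x = 23 + 84·1 = 107, valid modulo lcm(84, 9) = 252: x ≡ 107 (mod 252).
Verify: 107 mod 21 = 2, 107 mod 4 = 3, 107 mod 9 = 8.

x ≡ 107 (mod 252).


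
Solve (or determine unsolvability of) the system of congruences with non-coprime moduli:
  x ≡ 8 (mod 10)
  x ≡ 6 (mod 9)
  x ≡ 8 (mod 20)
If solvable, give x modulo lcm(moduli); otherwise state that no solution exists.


Moduli 10, 9, 20 are not pairwise coprime, so CRT works modulo lcm(m_i) when all pairwise compatibility conditions hold.
Pairwise compatibility: gcd(m_i, m_j) must divide a_i - a_j for every pair.
Merge one congruence at a time:
  Start: x ≡ 8 (mod 10).
  Combine with x ≡ 6 (mod 9): gcd(10, 9) = 1; 6 - 8 = -2, which IS divisible by 1, so compatible.
    Write x = 8 + 10·t and substitute into x ≡ 6 (mod 9): 10·t ≡ 6 − 8 = -2 (mod 9).
    Reduce coefficients mod 9: 1·t ≡ 7 (mod 9).
    So t ≡ 7 (mod 9).
    Then x = 8 + 10·7 = 78, valid modulo lcm(10, 9) = 90: x ≡ 78 (mod 90).
  Combine with x ≡ 8 (mod 20): gcd(90, 20) = 10; 8 - 78 = -70, which IS divisible by 10, so compatible.
    Write x = 78 + 90·t and substitute into x ≡ 8 (mod 20): 90·t ≡ 8 − 78 = -70 (mod 20).
    Divide the congruence (and modulus) by g = 10: 9·t ≡ -7 (mod 2).
    Reduce coefficients mod 2: 1·t ≡ 1 (mod 2).
    So t ≡ 1 (mod 2).
    Then x = 78 + 90·1 = 168, valid modulo lcm(90, 20) = 180: x ≡ 168 (mod 180).
Verify: 168 mod 10 = 8, 168 mod 9 = 6, 168 mod 20 = 8.

x ≡ 168 (mod 180).


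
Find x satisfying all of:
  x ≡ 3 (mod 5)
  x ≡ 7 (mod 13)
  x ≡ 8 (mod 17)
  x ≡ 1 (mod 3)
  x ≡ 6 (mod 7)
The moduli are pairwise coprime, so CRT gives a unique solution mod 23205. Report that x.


Product of moduli M = 5 · 13 · 17 · 3 · 7 = 23205.
Merge one congruence at a time:
  Start: x ≡ 3 (mod 5).
  Combine with x ≡ 7 (mod 13); new modulus lcm = 65.
    Write x = 3 + 5·t and substitute into x ≡ 7 (mod 13): 5·t ≡ 7 − 3 = 4 (mod 13).
    The inverse of 5 mod 13 is 8 (since 5·8 = 40 = 3·13 + 1), so t ≡ 8·4 = 32 ≡ 6 (mod 13).
    Then x = 3 + 5·6 = 33, valid modulo lcm(5, 13) = 65: x ≡ 33 (mod 65).
  Combine with x ≡ 8 (mod 17); new modulus lcm = 1105.
    Write x = 33 + 65·t and substitute into x ≡ 8 (mod 17): 65·t ≡ 8 − 33 = -25 (mod 17).
    Reduce coefficients mod 17: 14·t ≡ 9 (mod 17).
    The inverse of 14 mod 17 is 11 (since 14·11 = 154 = 9·17 + 1), so t ≡ 11·9 = 99 ≡ 14 (mod 17).
    Then x = 33 + 65·14 = 943, valid modulo lcm(65, 17) = 1105: x ≡ 943 (mod 1105).
  Combine with x ≡ 1 (mod 3); new modulus lcm = 3315.
    Write x = 943 + 1105·t and substitute into x ≡ 1 (mod 3): 1105·t ≡ 1 − 943 = -942 (mod 3).
    Reduce coefficients mod 3: 1·t ≡ 0 (mod 3).
    So t ≡ 0 (mod 3).
    Then x = 943 + 1105·0 = 943, valid modulo lcm(1105, 3) = 3315: x ≡ 943 (mod 3315).
  Combine with x ≡ 6 (mod 7); new modulus lcm = 23205.
    Write x = 943 + 3315·t and substitute into x ≡ 6 (mod 7): 3315·t ≡ 6 − 943 = -937 (mod 7).
    Reduce coefficients mod 7: 4·t ≡ 1 (mod 7).
    The inverse of 4 mod 7 is 2 (since 4·2 = 8 = 1·7 + 1), so t ≡ 2·1 = 2 ≡ 2 (mod 7).
    Then x = 943 + 3315·2 = 7573, valid modulo lcm(3315, 7) = 23205: x ≡ 7573 (mod 23205).
Verify against each original: 7573 mod 5 = 3, 7573 mod 13 = 7, 7573 mod 17 = 8, 7573 mod 3 = 1, 7573 mod 7 = 6.

x ≡ 7573 (mod 23205).


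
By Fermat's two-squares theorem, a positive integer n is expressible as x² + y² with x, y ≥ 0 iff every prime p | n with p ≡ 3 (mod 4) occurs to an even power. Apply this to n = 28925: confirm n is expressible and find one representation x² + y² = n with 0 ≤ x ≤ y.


Step 1: Factor n = 28925 = 5^2 · 13 · 89.
Step 2: Check the mod-4 condition on each prime factor: 5 ≡ 1 (mod 4), exponent 2; 13 ≡ 1 (mod 4), exponent 1; 89 ≡ 1 (mod 4), exponent 1.
All primes ≡ 3 (mod 4) appear to even exponent (or don't appear), so by the two-squares theorem n IS expressible as a sum of two squares.
Step 3: Build a representation. Group n = k² · m with k = 5 and m = 13 · 89 = 1157 (a product of primes ≡ 1 (mod 4)); a representation of m scales to one of n via (k·x)² + (k·y)² = k²(x² + y²). Each prime p ≡ 1 (mod 4) is itself a sum of two squares; find a² by testing p − a² for a perfect square:
  13: 13 − 1² = 12, 13 − 2² = 9 = 3² ⇒ 13 = 2² + 3².
  89: 89 − 1² = 88, 89 − 2² = 85, 89 − 3² = 80, 89 − 4² = 73, 89 − 5² = 64 = 8² ⇒ 89 = 5² + 8².
  Combine using the Brahmagupta–Fibonacci identity (a² + b²)(c² + d²) = (ac − bd)² + (ad + bc)² = (ac + bd)² + (ad − bc)²:
  13 · 89 = 1157: from (2² + 3²)(5² + 8²), take (2·5 − 3·8, 2·8 + 3·5) = (10 − 24, 16 + 15) = (-14, 31); dropping signs (only squares matter) gives (14, 31); check 14² + 31² = 196 + 961 = 1157 ✓.
  Scale by k = 5: (5·14, 5·31) = (70, 155).
Step 4: Order so x ≤ y and verify: 70² + 155² = 4900 + 24025 = 28925 = n. ✓

n = 28925 = 70² + 155² (one valid representation with x ≤ y).


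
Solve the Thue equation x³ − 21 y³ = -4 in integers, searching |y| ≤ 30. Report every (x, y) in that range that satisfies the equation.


The equation is x³ - 21y³ = -4. For fixed y, x³ = 21·y³ − 4, so a solution requires the RHS to be a perfect cube.
Strategy: iterate y from -30 to 30, compute RHS = 21·y³ − 4, and check whether it is a (positive or negative) perfect cube.
Check small values of y:
  y = 0: RHS = -4 is not a perfect cube.
  y = 1: RHS = 17 is not a perfect cube.
  y = -1: RHS = -25 is not a perfect cube.
  y = 2: RHS = 164 is not a perfect cube.
  y = -2: RHS = -172 is not a perfect cube.
  y = 3: RHS = 563 is not a perfect cube.
  y = -3: RHS = -571 is not a perfect cube.
Continuing the search up to |y| = 30 finds no solutions either.
No (x, y) in the scanned range satisfies the equation.

No integer solutions with |y| ≤ 30.


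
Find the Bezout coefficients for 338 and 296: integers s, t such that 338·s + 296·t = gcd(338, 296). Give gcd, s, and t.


Euclidean algorithm on (338, 296) — divide until remainder is 0:
  338 = 1 · 296 + 42
  296 = 7 · 42 + 2
  42 = 21 · 2 + 0
gcd(338, 296) = 2.
Track Bezout coefficients alongside the remainders: start with r₀ = 338 = a·1 + b·0 (s = 1, t = 0) and r₁ = 296 = a·0 + b·1 (s = 0, t = 1); each new remainder r_{k+1} = r_{k-1} − q_k·r_k inherits s_{k+1} = s_{k-1} − q_k·s_k, t_{k+1} = t_{k-1} − q_k·t_k, so r_k = a·s_k + b·t_k at every step:
  q = 1: r = 42, s = 1 − 1·0 = 1, t = 0 − 1·1 = -1  (check: 338·1 + 296·(-1) = 42)
  q = 7: r = 2, s = 0 − 7·1 = -7, t = 1 − 7·(-1) = 8  (check: 338·(-7) + 296·8 = 2)
The row with r = 2 (the gcd) gives the Bezout coefficients s = -7, t = 8.
Result: 338 · (-7) + 296 · (8) = 2.

gcd(338, 296) = 2; s = -7, t = 8 (check: 338·(-7) + 296·8 = 2).


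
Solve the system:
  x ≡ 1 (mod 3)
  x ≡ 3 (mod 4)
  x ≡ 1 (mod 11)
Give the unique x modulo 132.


Moduli 3, 4, 11 are pairwise coprime; by CRT there is a unique solution modulo M = 3 · 4 · 11 = 132.
Solve pairwise, accumulating the modulus:
  Start with x ≡ 1 (mod 3).
  Combine with x ≡ 3 (mod 4): since gcd(3, 4) = 1, we get a unique residue mod 12.
    Write x = 1 + 3·t and substitute into x ≡ 3 (mod 4): 3·t ≡ 3 − 1 = 2 (mod 4).
    The inverse of 3 mod 4 is 3 (since 3·3 = 9 = 2·4 + 1), so t ≡ 3·2 = 6 ≡ 2 (mod 4).
    Then x = 1 + 3·2 = 7, valid modulo lcm(3, 4) = 12: x ≡ 7 (mod 12).
  Combine with x ≡ 1 (mod 11): since gcd(12, 11) = 1, we get a unique residue mod 132.
    Write x = 7 + 12·t and substitute into x ≡ 1 (mod 11): 12·t ≡ 1 − 7 = -6 (mod 11).
    Reduce coefficients mod 11: 1·t ≡ 5 (mod 11).
    So t ≡ 5 (mod 11).
    Then x = 7 + 12·5 = 67, valid modulo lcm(12, 11) = 132: x ≡ 67 (mod 132).
Verify: 67 mod 3 = 1 ✓, 67 mod 4 = 3 ✓, 67 mod 11 = 1 ✓.

x ≡ 67 (mod 132).


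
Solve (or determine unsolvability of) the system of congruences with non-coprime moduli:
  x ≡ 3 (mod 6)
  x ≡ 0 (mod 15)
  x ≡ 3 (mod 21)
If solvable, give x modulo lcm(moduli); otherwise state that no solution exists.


Moduli 6, 15, 21 are not pairwise coprime, so CRT works modulo lcm(m_i) when all pairwise compatibility conditions hold.
Pairwise compatibility: gcd(m_i, m_j) must divide a_i - a_j for every pair.
Merge one congruence at a time:
  Start: x ≡ 3 (mod 6).
  Combine with x ≡ 0 (mod 15): gcd(6, 15) = 3; 0 - 3 = -3, which IS divisible by 3, so compatible.
    Write x = 3 + 6·t and substitute into x ≡ 0 (mod 15): 6·t ≡ 0 − 3 = -3 (mod 15).
    Divide the congruence (and modulus) by g = 3: 2·t ≡ -1 (mod 5).
    Reduce coefficients mod 5: 2·t ≡ 4 (mod 5).
    The inverse of 2 mod 5 is 3 (since 2·3 = 6 = 1·5 + 1), so t ≡ 3·4 = 12 ≡ 2 (mod 5).
    Then x = 3 + 6·2 = 15, valid modulo lcm(6, 15) = 30: x ≡ 15 (mod 30).
  Combine with x ≡ 3 (mod 21): gcd(30, 21) = 3; 3 - 15 = -12, which IS divisible by 3, so compatible.
    Write x = 15 + 30·t and substitute into x ≡ 3 (mod 21): 30·t ≡ 3 − 15 = -12 (mod 21).
    Divide the congruence (and modulus) by g = 3: 10·t ≡ -4 (mod 7).
    Reduce coefficients mod 7: 3·t ≡ 3 (mod 7).
    The inverse of 3 mod 7 is 5 (since 3·5 = 15 = 2·7 + 1), so t ≡ 5·3 = 15 ≡ 1 (mod 7).
    Then x = 15 + 30·1 = 45, valid modulo lcm(30, 21) = 210: x ≡ 45 (mod 210).
Verify: 45 mod 6 = 3, 45 mod 15 = 0, 45 mod 21 = 3.

x ≡ 45 (mod 210).


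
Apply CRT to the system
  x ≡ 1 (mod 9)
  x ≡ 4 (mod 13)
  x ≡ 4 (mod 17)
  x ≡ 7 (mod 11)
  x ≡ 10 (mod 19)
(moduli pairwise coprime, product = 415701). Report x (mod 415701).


Product of moduli M = 9 · 13 · 17 · 11 · 19 = 415701.
Merge one congruence at a time:
  Start: x ≡ 1 (mod 9).
  Combine with x ≡ 4 (mod 13); new modulus lcm = 117.
    Write x = 1 + 9·t and substitute into x ≡ 4 (mod 13): 9·t ≡ 4 − 1 = 3 (mod 13).
    The inverse of 9 mod 13 is 3 (since 9·3 = 27 = 2·13 + 1), so t ≡ 3·3 = 9 ≡ 9 (mod 13).
    Then x = 1 + 9·9 = 82, valid modulo lcm(9, 13) = 117: x ≡ 82 (mod 117).
  Combine with x ≡ 4 (mod 17); new modulus lcm = 1989.
    Write x = 82 + 117·t and substitute into x ≡ 4 (mod 17): 117·t ≡ 4 − 82 = -78 (mod 17).
    Reduce coefficients mod 17: 15·t ≡ 7 (mod 17).
    The inverse of 15 mod 17 is 8 (since 15·8 = 120 = 7·17 + 1), so t ≡ 8·7 = 56 ≡ 5 (mod 17).
    Then x = 82 + 117·5 = 667, valid modulo lcm(117, 17) = 1989: x ≡ 667 (mod 1989).
  Combine with x ≡ 7 (mod 11); new modulus lcm = 21879.
    Write x = 667 + 1989·t and substitute into x ≡ 7 (mod 11): 1989·t ≡ 7 − 667 = -660 (mod 11).
    Reduce coefficients mod 11: 9·t ≡ 0 (mod 11).
    The inverse of 9 mod 11 is 5 (since 9·5 = 45 = 4·11 + 1), so t ≡ 5·0 = 0 ≡ 0 (mod 11).
    Then x = 667 + 1989·0 = 667, valid modulo lcm(1989, 11) = 21879: x ≡ 667 (mod 21879).
  Combine with x ≡ 10 (mod 19); new modulus lcm = 415701.
    Write x = 667 + 21879·t and substitute into x ≡ 10 (mod 19): 21879·t ≡ 10 − 667 = -657 (mod 19).
    Reduce coefficients mod 19: 10·t ≡ 8 (mod 19).
    The inverse of 10 mod 19 is 2 (since 10·2 = 20 = 1·19 + 1), so t ≡ 2·8 = 16 ≡ 16 (mod 19).
    Then x = 667 + 21879·16 = 350731, valid modulo lcm(21879, 19) = 415701: x ≡ 350731 (mod 415701).
Verify against each original: 350731 mod 9 = 1, 350731 mod 13 = 4, 350731 mod 17 = 4, 350731 mod 11 = 7, 350731 mod 19 = 10.

x ≡ 350731 (mod 415701).


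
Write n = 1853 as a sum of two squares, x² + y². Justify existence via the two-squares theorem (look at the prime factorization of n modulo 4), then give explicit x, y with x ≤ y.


Step 1: Factor n = 1853 = 17 · 109.
Step 2: Check the mod-4 condition on each prime factor: 17 ≡ 1 (mod 4), exponent 1; 109 ≡ 1 (mod 4), exponent 1.
All primes ≡ 3 (mod 4) appear to even exponent (or don't appear), so by the two-squares theorem n IS expressible as a sum of two squares.
Step 3: Build a representation. Here n = 17 · 109 is a product of primes ≡ 1 (mod 4). Each prime p ≡ 1 (mod 4) is itself a sum of two squares; find a² by testing p − a² for a perfect square:
  17: 17 − 1² = 16 = 4² ⇒ 17 = 1² + 4².
  109: 109 − 1² = 108, 109 − 2² = 105, 109 − 3² = 100 = 10² ⇒ 109 = 3² + 10².
  Combine using the Brahmagupta–Fibonacci identity (a² + b²)(c² + d²) = (ac − bd)² + (ad + bc)² = (ac + bd)² + (ad − bc)²:
  17 · 109 = 1853: from (1² + 4²)(3² + 10²), take (1·3 − 4·10, 1·10 + 4·3) = (3 − 40, 10 + 12) = (-37, 22); dropping signs (only squares matter) gives (37, 22); check 37² + 22² = 1369 + 484 = 1853 ✓.
Step 4: Order so x ≤ y and verify: 22² + 37² = 484 + 1369 = 1853 = n. ✓

n = 1853 = 22² + 37² (one valid representation with x ≤ y).


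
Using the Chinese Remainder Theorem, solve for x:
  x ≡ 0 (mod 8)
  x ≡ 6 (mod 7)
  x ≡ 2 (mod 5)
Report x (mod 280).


Moduli 8, 7, 5 are pairwise coprime; by CRT there is a unique solution modulo M = 8 · 7 · 5 = 280.
Solve pairwise, accumulating the modulus:
  Start with x ≡ 0 (mod 8).
  Combine with x ≡ 6 (mod 7): since gcd(8, 7) = 1, we get a unique residue mod 56.
    Write x = 0 + 8·t and substitute into x ≡ 6 (mod 7): 8·t ≡ 6 − 0 = 6 (mod 7).
    Reduce coefficients mod 7: 1·t ≡ 6 (mod 7).
    So t ≡ 6 (mod 7).
    Then x = 0 + 8·6 = 48, valid modulo lcm(8, 7) = 56: x ≡ 48 (mod 56).
  Combine with x ≡ 2 (mod 5): since gcd(56, 5) = 1, we get a unique residue mod 280.
    Write x = 48 + 56·t and substitute into x ≡ 2 (mod 5): 56·t ≡ 2 − 48 = -46 (mod 5).
    Reduce coefficients mod 5: 1·t ≡ 4 (mod 5).
    So t ≡ 4 (mod 5).
    Then x = 48 + 56·4 = 272, valid modulo lcm(56, 5) = 280: x ≡ 272 (mod 280).
Verify: 272 mod 8 = 0 ✓, 272 mod 7 = 6 ✓, 272 mod 5 = 2 ✓.

x ≡ 272 (mod 280).


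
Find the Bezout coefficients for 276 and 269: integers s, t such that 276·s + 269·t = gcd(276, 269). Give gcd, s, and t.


Euclidean algorithm on (276, 269) — divide until remainder is 0:
  276 = 1 · 269 + 7
  269 = 38 · 7 + 3
  7 = 2 · 3 + 1
  3 = 3 · 1 + 0
gcd(276, 269) = 1.
Track Bezout coefficients alongside the remainders: start with r₀ = 276 = a·1 + b·0 (s = 1, t = 0) and r₁ = 269 = a·0 + b·1 (s = 0, t = 1); each new remainder r_{k+1} = r_{k-1} − q_k·r_k inherits s_{k+1} = s_{k-1} − q_k·s_k, t_{k+1} = t_{k-1} − q_k·t_k, so r_k = a·s_k + b·t_k at every step:
  q = 1: r = 7, s = 1 − 1·0 = 1, t = 0 − 1·1 = -1  (check: 276·1 + 269·(-1) = 7)
  q = 38: r = 3, s = 0 − 38·1 = -38, t = 1 − 38·(-1) = 39  (check: 276·(-38) + 269·39 = 3)
  q = 2: r = 1, s = 1 − 2·(-38) = 77, t = -1 − 2·39 = -79  (check: 276·77 + 269·(-79) = 1)
The row with r = 1 (the gcd) gives the Bezout coefficients s = 77, t = -79.
Result: 276 · (77) + 269 · (-79) = 1.

gcd(276, 269) = 1; s = 77, t = -79 (check: 276·77 + 269·(-79) = 1).


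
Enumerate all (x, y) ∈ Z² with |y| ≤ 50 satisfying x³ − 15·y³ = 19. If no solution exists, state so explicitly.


The equation is x³ - 15y³ = 19. For fixed y, x³ = 15·y³ + 19, so a solution requires the RHS to be a perfect cube.
Strategy: iterate y from -50 to 50, compute RHS = 15·y³ + 19, and check whether it is a (positive or negative) perfect cube.
Check small values of y:
  y = 0: RHS = 19 is not a perfect cube.
  y = 1: RHS = 34 is not a perfect cube.
  y = -1: RHS = 4 is not a perfect cube.
  y = 2: RHS = 139 is not a perfect cube.
  y = -2: RHS = -101 is not a perfect cube.
  y = 3: RHS = 424 is not a perfect cube.
  y = -3: RHS = -386 is not a perfect cube.
Continuing the search up to |y| = 50 finds no solutions either.
No (x, y) in the scanned range satisfies the equation.

No integer solutions with |y| ≤ 50.


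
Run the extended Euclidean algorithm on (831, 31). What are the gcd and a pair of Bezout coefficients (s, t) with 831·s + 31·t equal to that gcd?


Euclidean algorithm on (831, 31) — divide until remainder is 0:
  831 = 26 · 31 + 25
  31 = 1 · 25 + 6
  25 = 4 · 6 + 1
  6 = 6 · 1 + 0
gcd(831, 31) = 1.
Track Bezout coefficients alongside the remainders: start with r₀ = 831 = a·1 + b·0 (s = 1, t = 0) and r₁ = 31 = a·0 + b·1 (s = 0, t = 1); each new remainder r_{k+1} = r_{k-1} − q_k·r_k inherits s_{k+1} = s_{k-1} − q_k·s_k, t_{k+1} = t_{k-1} − q_k·t_k, so r_k = a·s_k + b·t_k at every step:
  q = 26: r = 25, s = 1 − 26·0 = 1, t = 0 − 26·1 = -26  (check: 831·1 + 31·(-26) = 25)
  q = 1: r = 6, s = 0 − 1·1 = -1, t = 1 − 1·(-26) = 27  (check: 831·(-1) + 31·27 = 6)
  q = 4: r = 1, s = 1 − 4·(-1) = 5, t = -26 − 4·27 = -134  (check: 831·5 + 31·(-134) = 1)
The row with r = 1 (the gcd) gives the Bezout coefficients s = 5, t = -134.
Result: 831 · (5) + 31 · (-134) = 1.

gcd(831, 31) = 1; s = 5, t = -134 (check: 831·5 + 31·(-134) = 1).


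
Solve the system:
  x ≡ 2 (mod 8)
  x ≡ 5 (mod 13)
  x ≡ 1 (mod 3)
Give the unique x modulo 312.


Moduli 8, 13, 3 are pairwise coprime; by CRT there is a unique solution modulo M = 8 · 13 · 3 = 312.
Solve pairwise, accumulating the modulus:
  Start with x ≡ 2 (mod 8).
  Combine with x ≡ 5 (mod 13): since gcd(8, 13) = 1, we get a unique residue mod 104.
    Write x = 2 + 8·t and substitute into x ≡ 5 (mod 13): 8·t ≡ 5 − 2 = 3 (mod 13).
    The inverse of 8 mod 13 is 5 (since 8·5 = 40 = 3·13 + 1), so t ≡ 5·3 = 15 ≡ 2 (mod 13).
    Then x = 2 + 8·2 = 18, valid modulo lcm(8, 13) = 104: x ≡ 18 (mod 104).
  Combine with x ≡ 1 (mod 3): since gcd(104, 3) = 1, we get a unique residue mod 312.
    Write x = 18 + 104·t and substitute into x ≡ 1 (mod 3): 104·t ≡ 1 − 18 = -17 (mod 3).
    Reduce coefficients mod 3: 2·t ≡ 1 (mod 3).
    The inverse of 2 mod 3 is 2 (since 2·2 = 4 = 1·3 + 1), so t ≡ 2·1 = 2 ≡ 2 (mod 3).
    Then x = 18 + 104·2 = 226, valid modulo lcm(104, 3) = 312: x ≡ 226 (mod 312).
Verify: 226 mod 8 = 2 ✓, 226 mod 13 = 5 ✓, 226 mod 3 = 1 ✓.

x ≡ 226 (mod 312).


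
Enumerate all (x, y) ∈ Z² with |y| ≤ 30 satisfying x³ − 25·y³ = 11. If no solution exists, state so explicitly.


The equation is x³ - 25y³ = 11. For fixed y, x³ = 25·y³ + 11, so a solution requires the RHS to be a perfect cube.
Strategy: iterate y from -30 to 30, compute RHS = 25·y³ + 11, and check whether it is a (positive or negative) perfect cube.
Check small values of y:
  y = 0: RHS = 11 is not a perfect cube.
  y = 1: RHS = 36 is not a perfect cube.
  y = -1: RHS = -14 is not a perfect cube.
  y = 2: RHS = 211 is not a perfect cube.
  y = -2: RHS = -189 is not a perfect cube.
  y = 3: RHS = 686 is not a perfect cube.
  y = -3: RHS = -664 is not a perfect cube.
Continuing the search up to |y| = 30 finds no solutions either.
No (x, y) in the scanned range satisfies the equation.

No integer solutions with |y| ≤ 30.
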